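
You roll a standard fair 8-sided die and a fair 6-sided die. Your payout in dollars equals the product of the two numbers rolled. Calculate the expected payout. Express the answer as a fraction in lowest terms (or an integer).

63/4 dollars

Distribution of the product of the two numbers rolled: 1 w.p. 1/48, 2 w.p. 1/24, 3 w.p. 1/24, 4 w.p. 1/16, 5 w.p. 1/24, 6 w.p. 1/12, …
E[payout] = (1/48)·1 + (1/24)·2 + (1/24)·3 + (1/16)·4 + (1/24)·5 + (1/12)·6 + (1/48)·7 + (1/16)·8 + (1/48)·9 + (1/24)·10 + (1/12)·12 + (1/48)·14 + (1/24)·15 + (1/24)·16 + (1/24)·18 + (1/24)·20 + (1/48)·21 + (1/16)·24 + (1/48)·25 + (1/48)·28 + (1/24)·30 + (1/48)·32 + (1/48)·35 + (1/48)·36 + (1/48)·40 + (1/48)·42 + (1/48)·48 = 63/4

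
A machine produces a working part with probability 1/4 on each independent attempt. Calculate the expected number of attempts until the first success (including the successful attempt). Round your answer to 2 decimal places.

For a geometric distribution, E[trials] = 1/p = 1/(1/4) = 4.
≈ 4.00

4.00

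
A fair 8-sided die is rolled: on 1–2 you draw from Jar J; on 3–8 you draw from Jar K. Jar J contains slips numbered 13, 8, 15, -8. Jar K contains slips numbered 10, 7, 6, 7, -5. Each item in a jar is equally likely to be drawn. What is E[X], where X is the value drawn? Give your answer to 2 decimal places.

E[X | Jar J] = (13 + 8 + 15 − 8)/4 = 7
E[X | Jar K] = (10 + 7 + 6 + 7 − 5)/5 = 5
E[X] = (1/4)·7 + (3/4)·5 = 11/2 ≈ 5.50

5.50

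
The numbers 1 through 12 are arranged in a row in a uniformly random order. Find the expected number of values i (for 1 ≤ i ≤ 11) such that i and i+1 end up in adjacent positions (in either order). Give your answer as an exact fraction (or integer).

For each i ∈ {1,…,11}, let Xᵢ = 1 if i and i+1 are adjacent. P(Xᵢ=1) = 2·(12−1)!/12! = 2/12.
By linearity, E[ΣXᵢ] = (11)·(2/12) = 11/6.

11/6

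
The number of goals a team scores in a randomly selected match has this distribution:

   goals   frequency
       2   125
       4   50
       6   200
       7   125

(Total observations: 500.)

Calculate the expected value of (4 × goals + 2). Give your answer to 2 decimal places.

22.20

Total = 500, so P(goals=2) = 125/500, etc.
E[4x+2] = (1/4)·10 + (1/10)·18 + (2/5)·26 + (1/4)·30
     = 111/5 ≈ 22.20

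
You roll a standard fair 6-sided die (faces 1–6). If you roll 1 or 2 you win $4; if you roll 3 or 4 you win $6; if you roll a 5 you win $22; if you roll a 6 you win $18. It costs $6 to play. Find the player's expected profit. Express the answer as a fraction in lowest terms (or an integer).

E[payout] = (1/3)·4 + (1/3)·6 + (1/6)·18 + (1/6)·22 = 10
Expected profit = 10 − 6 = 4

$4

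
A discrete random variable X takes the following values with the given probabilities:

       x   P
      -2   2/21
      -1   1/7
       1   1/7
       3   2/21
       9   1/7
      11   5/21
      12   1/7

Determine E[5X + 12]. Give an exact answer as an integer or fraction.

E[5x+12] = (2/21)·2 + (1/7)·7 + (1/7)·17 + (2/21)·27 + (1/7)·57 + (5/21)·67 + (1/7)·72
     = 284/7

284/7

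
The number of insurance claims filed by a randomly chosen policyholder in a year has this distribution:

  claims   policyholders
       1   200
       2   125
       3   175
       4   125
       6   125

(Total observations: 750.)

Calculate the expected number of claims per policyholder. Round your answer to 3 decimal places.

Total = 750, so P(claims=1) = 200/750, etc.
E[X] = (4/15)·1 + (1/6)·2 + (7/30)·3 + (1/6)·4 + (1/6)·6
     = 89/30 ≈ 2.967

2.967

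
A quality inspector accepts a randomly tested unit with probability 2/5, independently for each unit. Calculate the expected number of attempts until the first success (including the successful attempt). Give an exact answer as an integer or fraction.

For a geometric distribution, E[trials] = 1/p = 1/(2/5) = 5/2.

5/2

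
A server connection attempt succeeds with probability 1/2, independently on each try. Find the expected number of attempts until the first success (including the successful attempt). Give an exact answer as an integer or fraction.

2

For a geometric distribution, E[trials] = 1/p = 1/(1/2) = 2.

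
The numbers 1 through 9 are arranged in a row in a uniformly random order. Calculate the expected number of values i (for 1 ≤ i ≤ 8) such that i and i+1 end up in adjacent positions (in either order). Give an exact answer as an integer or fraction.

16/9

For each i ∈ {1,…,8}, let Xᵢ = 1 if i and i+1 are adjacent. P(Xᵢ=1) = 2·(9−1)!/9! = 2/9.
By linearity, E[ΣXᵢ] = (8)·(2/9) = 16/9.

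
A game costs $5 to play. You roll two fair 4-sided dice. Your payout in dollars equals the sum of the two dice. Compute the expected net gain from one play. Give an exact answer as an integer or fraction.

Distribution of the sum of the two dice: 2 w.p. 1/16, 3 w.p. 1/8, 4 w.p. 3/16, 5 w.p. 1/4, 6 w.p. 3/16, 7 w.p. 1/8, …
E[payout] = (1/16)·2 + (1/8)·3 + (3/16)·4 + (1/4)·5 + (3/16)·6 + (1/8)·7 + (1/16)·8 = 5
Expected profit = 5 − 5 = 0

$0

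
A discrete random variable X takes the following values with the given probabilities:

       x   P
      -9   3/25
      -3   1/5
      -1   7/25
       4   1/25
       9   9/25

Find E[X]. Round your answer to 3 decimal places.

1.440

E[X] = (3/25)·(-9) + (1/5)·(-3) + (7/25)·(-1) + (1/25)·4 + (9/25)·9
     = 36/25 ≈ 1.440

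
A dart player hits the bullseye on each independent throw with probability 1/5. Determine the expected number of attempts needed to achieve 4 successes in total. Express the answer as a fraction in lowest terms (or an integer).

By linearity (sum of 4 independent geometric waits), E[trials] = 4/p = 4/(1/5) = 20.

20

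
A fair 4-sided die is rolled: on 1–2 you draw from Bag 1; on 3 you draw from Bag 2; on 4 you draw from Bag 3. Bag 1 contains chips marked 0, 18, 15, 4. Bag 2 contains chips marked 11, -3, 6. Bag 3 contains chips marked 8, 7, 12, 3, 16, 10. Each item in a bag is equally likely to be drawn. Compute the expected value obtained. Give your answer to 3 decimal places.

E[X | Bag 1] = (0 + 18 + 15 + 4)/4 = 37/4
E[X | Bag 2] = (11 − 3 + 6)/3 = 14/3
E[X | Bag 3] = (8 + 7 + 12 + 3 + 16 + 10)/6 = 28/3
E[X] = (1/2)·37/4 + (1/4)·14/3 + (1/4)·28/3 = 65/8 ≈ 8.125

8.125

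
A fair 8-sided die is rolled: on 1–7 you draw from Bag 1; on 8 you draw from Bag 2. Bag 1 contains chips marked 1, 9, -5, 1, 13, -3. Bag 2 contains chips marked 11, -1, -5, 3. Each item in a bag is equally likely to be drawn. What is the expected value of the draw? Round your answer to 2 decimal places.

E[X | Bag 1] = (1 + 9 − 5 + 1 + 13 − 3)/6 = 8/3
E[X | Bag 2] = (11 − 1 − 5 + 3)/4 = 2
E[X] = (7/8)·8/3 + (1/8)·2 = 31/12 ≈ 2.58

2.58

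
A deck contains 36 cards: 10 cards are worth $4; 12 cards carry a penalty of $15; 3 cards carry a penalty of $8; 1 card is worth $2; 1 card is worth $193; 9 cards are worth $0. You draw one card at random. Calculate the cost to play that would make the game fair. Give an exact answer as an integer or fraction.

31/36 dollars

E[payout] = (10/36)·4 + (12/36)·(-15) + (3/36)·(-8) + (1/36)·2 + (1/36)·193 + (9/36)·0 = 31/36
Fair fee = E[payout] = 31/36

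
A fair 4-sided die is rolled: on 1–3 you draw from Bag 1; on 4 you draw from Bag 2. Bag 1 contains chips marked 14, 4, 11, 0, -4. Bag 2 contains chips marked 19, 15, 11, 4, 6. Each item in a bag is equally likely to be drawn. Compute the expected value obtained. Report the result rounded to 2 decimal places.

6.50

E[X | Bag 1] = (14 + 4 + 11 + 0 − 4)/5 = 5
E[X | Bag 2] = (19 + 15 + 11 + 4 + 6)/5 = 11
E[X] = (3/4)·5 + (1/4)·11 = 13/2 ≈ 6.50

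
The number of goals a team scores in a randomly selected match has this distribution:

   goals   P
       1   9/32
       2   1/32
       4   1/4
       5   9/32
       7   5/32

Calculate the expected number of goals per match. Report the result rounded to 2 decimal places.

3.84

E[X] = (9/32)·1 + (1/32)·2 + (1/4)·4 + (9/32)·5 + (5/32)·7
     = 123/32 ≈ 3.84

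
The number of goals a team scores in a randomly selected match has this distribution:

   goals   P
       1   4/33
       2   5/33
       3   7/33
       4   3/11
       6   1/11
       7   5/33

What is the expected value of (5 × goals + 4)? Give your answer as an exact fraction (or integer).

E[5x+4] = (4/33)·9 + (5/33)·14 + (7/33)·19 + (3/11)·24 + (1/11)·34 + (5/33)·39
     = 752/33

752/33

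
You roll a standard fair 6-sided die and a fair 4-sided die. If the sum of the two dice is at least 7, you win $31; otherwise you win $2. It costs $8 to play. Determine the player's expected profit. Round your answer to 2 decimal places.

E[payout] = (7/12)·2 + (5/12)·31 = 169/12
Expected profit = 169/12 − 8 = 73/12 ≈ $6.08

$6.08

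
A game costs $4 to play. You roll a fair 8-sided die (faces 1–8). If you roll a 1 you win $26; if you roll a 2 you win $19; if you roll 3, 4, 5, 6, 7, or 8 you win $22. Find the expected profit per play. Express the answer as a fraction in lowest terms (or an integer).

145/8 dollars

E[payout] = (1/8)·19 + (3/4)·22 + (1/8)·26 = 177/8
Expected profit = 177/8 − 4 = 145/8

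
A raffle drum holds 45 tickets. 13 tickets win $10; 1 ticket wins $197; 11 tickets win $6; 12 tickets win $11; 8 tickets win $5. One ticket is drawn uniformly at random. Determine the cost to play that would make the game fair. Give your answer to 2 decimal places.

E[payout] = (13/45)·10 + (1/45)·197 + (11/45)·6 + (12/45)·11 + (8/45)·5 = 113/9
Fair fee = E[payout] = 113/9 ≈ $12.56

$12.56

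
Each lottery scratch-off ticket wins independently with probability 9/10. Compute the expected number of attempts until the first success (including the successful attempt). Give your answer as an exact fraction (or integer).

For a geometric distribution, E[trials] = 1/p = 1/(9/10) = 10/9.

10/9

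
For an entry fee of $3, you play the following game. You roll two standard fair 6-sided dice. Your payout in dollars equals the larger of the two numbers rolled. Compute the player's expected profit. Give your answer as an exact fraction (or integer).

53/36 dollars

Distribution of the larger of the two numbers rolled: 1 w.p. 1/36, 2 w.p. 1/12, 3 w.p. 5/36, 4 w.p. 7/36, 5 w.p. 1/4, 6 w.p. 11/36
E[payout] = (1/36)·1 + (1/12)·2 + (5/36)·3 + (7/36)·4 + (1/4)·5 + (11/36)·6 = 161/36
Expected profit = 161/36 − 3 = 53/36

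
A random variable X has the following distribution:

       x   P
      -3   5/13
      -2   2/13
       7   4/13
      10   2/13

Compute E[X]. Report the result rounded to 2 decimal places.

2.23

E[X] = (5/13)·(-3) + (2/13)·(-2) + (4/13)·7 + (2/13)·10
     = 29/13 ≈ 2.23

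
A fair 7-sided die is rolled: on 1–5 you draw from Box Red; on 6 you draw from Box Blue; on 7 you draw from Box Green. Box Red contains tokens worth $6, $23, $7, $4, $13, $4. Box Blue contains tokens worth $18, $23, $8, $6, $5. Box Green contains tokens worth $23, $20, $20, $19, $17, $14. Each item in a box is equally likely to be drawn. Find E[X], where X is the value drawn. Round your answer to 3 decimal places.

E[X | Box Red] = (6 + 23 + 7 + 4 + 13 + 4)/6 = 19/2
E[X | Box Blue] = (18 + 23 + 8 + 6 + 5)/5 = 12
E[X | Box Green] = (23 + 20 + 20 + 19 + 17 + 14)/6 = 113/6
E[X] = (5/7)·19/2 + (1/7)·12 + (1/7)·113/6 = 235/21 ≈ 11.190

$11.190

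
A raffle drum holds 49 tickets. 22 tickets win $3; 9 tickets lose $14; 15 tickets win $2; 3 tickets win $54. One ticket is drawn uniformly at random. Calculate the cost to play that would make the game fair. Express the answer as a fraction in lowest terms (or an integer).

E[payout] = (22/49)·3 + (9/49)·(-14) + (15/49)·2 + (3/49)·54 = 132/49
Fair fee = E[payout] = 132/49

132/49 dollars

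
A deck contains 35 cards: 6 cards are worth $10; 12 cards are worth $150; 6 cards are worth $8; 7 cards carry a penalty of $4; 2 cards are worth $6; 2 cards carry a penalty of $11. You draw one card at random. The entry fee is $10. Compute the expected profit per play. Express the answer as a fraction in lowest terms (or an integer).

E[payout] = (6/35)·10 + (12/35)·150 + (6/35)·8 + (7/35)·(-4) + (2/35)·6 + (2/35)·(-11) = 374/7
Expected profit = 374/7 − 10 = 304/7

304/7 dollars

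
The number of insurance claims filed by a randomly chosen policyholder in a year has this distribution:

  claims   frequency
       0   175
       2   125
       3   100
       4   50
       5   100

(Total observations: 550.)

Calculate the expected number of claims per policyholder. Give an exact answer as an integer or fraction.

Total = 550, so P(claims=0) = 175/550, etc.
E[X] = (7/22)·0 + (5/22)·2 + (2/11)·3 + (1/11)·4 + (2/11)·5
     = 25/11

25/11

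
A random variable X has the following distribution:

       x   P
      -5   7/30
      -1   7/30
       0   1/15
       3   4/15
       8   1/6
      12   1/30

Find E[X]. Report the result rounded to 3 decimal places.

E[X] = (7/30)·(-5) + (7/30)·(-1) + (1/15)·0 + (4/15)·3 + (1/6)·8 + (1/30)·12
     = 17/15 ≈ 1.133

1.133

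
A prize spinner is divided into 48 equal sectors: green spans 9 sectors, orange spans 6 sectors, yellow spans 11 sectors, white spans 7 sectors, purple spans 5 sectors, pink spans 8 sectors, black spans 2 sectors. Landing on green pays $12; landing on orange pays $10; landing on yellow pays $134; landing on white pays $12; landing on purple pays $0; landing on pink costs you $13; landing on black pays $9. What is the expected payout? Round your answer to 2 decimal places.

E[payout] = (9/48)·12 + (6/48)·10 + (11/48)·134 + (7/48)·12 + (5/48)·0 + (8/48)·(-13) + (2/48)·9 = 205/6
≈ $34.17

$34.17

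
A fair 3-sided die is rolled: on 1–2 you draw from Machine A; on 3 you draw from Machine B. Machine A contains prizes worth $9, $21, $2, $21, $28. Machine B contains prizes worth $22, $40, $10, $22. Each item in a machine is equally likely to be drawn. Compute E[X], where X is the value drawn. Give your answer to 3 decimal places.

$18.633

E[X | Machine A] = (9 + 21 + 2 + 21 + 28)/5 = 81/5
E[X | Machine B] = (22 + 40 + 10 + 22)/4 = 47/2
E[X] = (2/3)·81/5 + (1/3)·47/2 = 559/30 ≈ 18.633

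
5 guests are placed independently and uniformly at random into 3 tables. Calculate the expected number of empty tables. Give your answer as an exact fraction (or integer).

32/81

Let Xⱼ=1 if table j is empty. P(Xⱼ=1) = ((3-1)/3)^5 = 32/243.
By linearity, E[#empty] = 3·32/243 = 32/81.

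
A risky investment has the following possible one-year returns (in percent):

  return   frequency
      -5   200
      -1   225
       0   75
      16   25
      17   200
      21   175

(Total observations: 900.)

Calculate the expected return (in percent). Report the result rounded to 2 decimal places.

Total = 900, so P(return=-5) = 200/900, etc.
E[X] = (2/9)·(-5) + (1/4)·(-1) + (1/12)·0 + (1/36)·16 + (2/9)·17 + (7/36)·21
     = 125/18 ≈ 6.94

6.94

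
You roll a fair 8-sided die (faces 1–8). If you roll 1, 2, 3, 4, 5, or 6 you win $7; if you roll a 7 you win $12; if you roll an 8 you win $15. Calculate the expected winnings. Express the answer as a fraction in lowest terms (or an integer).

E[payout] = (3/4)·7 + (1/8)·12 + (1/8)·15 = 69/8

69/8 dollars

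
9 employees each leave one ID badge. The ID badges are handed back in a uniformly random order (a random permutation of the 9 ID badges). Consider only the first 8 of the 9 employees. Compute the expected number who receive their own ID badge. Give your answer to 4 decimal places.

Let Xᵢ = 1 if person i gets their own ID badge. For each i, P(Xᵢ=1) = 1/9.
By linearity of expectation, E[X₁+…+X_8] = 8·(1/9) = 8/9.
≈ 0.8889

0.8889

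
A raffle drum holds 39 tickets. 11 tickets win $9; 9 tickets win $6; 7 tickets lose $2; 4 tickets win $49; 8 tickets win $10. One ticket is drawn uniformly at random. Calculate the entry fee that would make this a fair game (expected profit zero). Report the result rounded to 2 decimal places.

$10.64

E[payout] = (11/39)·9 + (9/39)·6 + (7/39)·(-2) + (4/39)·49 + (8/39)·10 = 415/39
Fair fee = E[payout] = 415/39 ≈ $10.64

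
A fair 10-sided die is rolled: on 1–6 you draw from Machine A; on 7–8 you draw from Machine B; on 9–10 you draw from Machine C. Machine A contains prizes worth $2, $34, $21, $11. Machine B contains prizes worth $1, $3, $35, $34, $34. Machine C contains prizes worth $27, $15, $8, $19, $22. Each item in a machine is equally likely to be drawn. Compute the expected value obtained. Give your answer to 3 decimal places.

$18.120

E[X | Machine A] = (2 + 34 + 21 + 11)/4 = 17
E[X | Machine B] = (1 + 3 + 35 + 34 + 34)/5 = 107/5
E[X | Machine C] = (27 + 15 + 8 + 19 + 22)/5 = 91/5
E[X] = (3/5)·17 + (1/5)·107/5 + (1/5)·91/5 = 453/25 ≈ 18.120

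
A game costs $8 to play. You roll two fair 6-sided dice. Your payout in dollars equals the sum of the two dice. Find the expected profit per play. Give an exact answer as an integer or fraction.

Distribution of the sum of the two dice: 2 w.p. 1/36, 3 w.p. 1/18, 4 w.p. 1/12, 5 w.p. 1/9, 6 w.p. 5/36, 7 w.p. 1/6, …
E[payout] = (1/36)·2 + (1/18)·3 + (1/12)·4 + (1/9)·5 + (5/36)·6 + (1/6)·7 + (5/36)·8 + (1/9)·9 + (1/12)·10 + (1/18)·11 + (1/36)·12 = 7
Expected profit = 7 − 8 = -1

-$1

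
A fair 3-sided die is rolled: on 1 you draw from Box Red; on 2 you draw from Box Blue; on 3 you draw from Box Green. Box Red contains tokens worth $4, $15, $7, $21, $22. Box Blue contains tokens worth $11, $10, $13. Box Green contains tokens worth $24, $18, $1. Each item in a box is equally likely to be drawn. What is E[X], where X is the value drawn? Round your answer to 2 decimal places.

E[X | Box Red] = (4 + 15 + 7 + 21 + 22)/5 = 69/5
E[X | Box Blue] = (11 + 10 + 13)/3 = 34/3
E[X | Box Green] = (24 + 18 + 1)/3 = 43/3
E[X] = (1/3)·69/5 + (1/3)·34/3 + (1/3)·43/3 = 592/45 ≈ 13.16

$13.16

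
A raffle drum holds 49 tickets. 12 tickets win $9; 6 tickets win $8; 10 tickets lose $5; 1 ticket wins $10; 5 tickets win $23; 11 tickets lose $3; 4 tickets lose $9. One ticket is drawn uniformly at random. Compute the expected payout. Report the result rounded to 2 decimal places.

$3.31

E[payout] = (12/49)·9 + (6/49)·8 + (10/49)·(-5) + (1/49)·10 + (5/49)·23 + (11/49)·(-3) + (4/49)·(-9) = 162/49
≈ $3.31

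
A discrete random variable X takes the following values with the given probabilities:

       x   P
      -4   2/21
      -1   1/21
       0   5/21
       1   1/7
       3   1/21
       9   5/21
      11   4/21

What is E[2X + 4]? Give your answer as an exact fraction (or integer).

256/21

E[2x+4] = (2/21)·(-4) + (1/21)·2 + (5/21)·4 + (1/7)·6 + (1/21)·10 + (5/21)·22 + (4/21)·26
     = 256/21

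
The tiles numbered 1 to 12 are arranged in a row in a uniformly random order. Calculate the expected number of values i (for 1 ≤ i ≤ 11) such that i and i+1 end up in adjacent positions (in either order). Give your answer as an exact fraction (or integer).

11/6

For each i ∈ {1,…,11}, let Xᵢ = 1 if i and i+1 are adjacent. P(Xᵢ=1) = 2·(12−1)!/12! = 2/12.
By linearity, E[ΣXᵢ] = (11)·(2/12) = 11/6.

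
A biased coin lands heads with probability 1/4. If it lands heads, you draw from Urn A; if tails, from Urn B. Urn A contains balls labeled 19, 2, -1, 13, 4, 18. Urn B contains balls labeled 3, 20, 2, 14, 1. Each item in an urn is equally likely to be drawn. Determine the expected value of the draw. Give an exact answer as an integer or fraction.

E[X | Urn A] = (19 + 2 − 1 + 13 + 4 + 18)/6 = 55/6
E[X | Urn B] = (3 + 20 + 2 + 14 + 1)/5 = 8
E[X] = (1/4)·55/6 + (3/4)·8 = 199/24

199/24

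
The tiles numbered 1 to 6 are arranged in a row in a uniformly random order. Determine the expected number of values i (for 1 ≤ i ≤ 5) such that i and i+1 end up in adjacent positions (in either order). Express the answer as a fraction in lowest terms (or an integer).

For each i ∈ {1,…,5}, let Xᵢ = 1 if i and i+1 are adjacent. P(Xᵢ=1) = 2·(6−1)!/6! = 2/6.
By linearity, E[ΣXᵢ] = (5)·(2/6) = 5/3.

5/3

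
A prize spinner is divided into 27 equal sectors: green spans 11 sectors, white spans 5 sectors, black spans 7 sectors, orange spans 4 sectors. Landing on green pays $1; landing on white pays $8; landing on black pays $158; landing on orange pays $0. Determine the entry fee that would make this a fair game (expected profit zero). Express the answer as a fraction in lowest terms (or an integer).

1157/27 dollars

E[payout] = (11/27)·1 + (5/27)·8 + (7/27)·158 + (4/27)·0 = 1157/27
Fair fee = E[payout] = 1157/27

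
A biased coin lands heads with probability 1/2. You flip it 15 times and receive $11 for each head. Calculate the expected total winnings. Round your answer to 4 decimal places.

$82.5000

E[#heads] = 15·1/2 = 15/2 (linearity over flips).
E[winnings] = 11·15/2 = 165/2.
≈ 82.5000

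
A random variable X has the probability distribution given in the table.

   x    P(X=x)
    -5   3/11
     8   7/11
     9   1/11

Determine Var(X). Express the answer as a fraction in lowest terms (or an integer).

E[X] = (3/11)·(-5) + (7/11)·8 + (1/11)·9 = 50/11
E[X²] = (3/11)·25 + (7/11)·64 + (1/11)·81 = 604/11
Var(X) = 604/11 − (50/11)² = 4144/121

4144/121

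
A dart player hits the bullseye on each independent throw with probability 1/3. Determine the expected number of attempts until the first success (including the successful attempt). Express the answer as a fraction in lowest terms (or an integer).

3

For a geometric distribution, E[trials] = 1/p = 1/(1/3) = 3.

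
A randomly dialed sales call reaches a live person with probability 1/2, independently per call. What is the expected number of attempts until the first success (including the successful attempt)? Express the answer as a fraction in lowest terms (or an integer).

2

For a geometric distribution, E[trials] = 1/p = 1/(1/2) = 2.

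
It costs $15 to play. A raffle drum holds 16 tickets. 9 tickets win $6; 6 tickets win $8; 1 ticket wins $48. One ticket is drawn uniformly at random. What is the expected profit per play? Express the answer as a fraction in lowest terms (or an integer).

-45/8 dollars

E[payout] = (9/16)·6 + (6/16)·8 + (1/16)·48 = 75/8
Expected profit = 75/8 − 15 = -45/8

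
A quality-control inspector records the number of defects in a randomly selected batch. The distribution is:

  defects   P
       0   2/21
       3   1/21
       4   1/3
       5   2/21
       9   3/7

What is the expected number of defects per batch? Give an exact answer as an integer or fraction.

E[X] = (2/21)·0 + (1/21)·3 + (1/3)·4 + (2/21)·5 + (3/7)·9
     = 122/21

122/21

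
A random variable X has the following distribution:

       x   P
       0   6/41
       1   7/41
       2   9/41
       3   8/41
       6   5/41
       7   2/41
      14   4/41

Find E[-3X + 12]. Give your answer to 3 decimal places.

E[-3x+12] = (6/41)·12 + (7/41)·9 + (9/41)·6 + (8/41)·3 + (5/41)·(-6) + (2/41)·(-9) + (4/41)·(-30)
     = 45/41 ≈ 1.098

1.098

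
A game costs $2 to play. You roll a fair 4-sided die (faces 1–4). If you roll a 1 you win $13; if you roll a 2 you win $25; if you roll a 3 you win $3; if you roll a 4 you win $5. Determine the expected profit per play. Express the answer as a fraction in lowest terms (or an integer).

E[payout] = (1/4)·3 + (1/4)·5 + (1/4)·13 + (1/4)·25 = 23/2
Expected profit = 23/2 − 2 = 19/2

19/2 dollars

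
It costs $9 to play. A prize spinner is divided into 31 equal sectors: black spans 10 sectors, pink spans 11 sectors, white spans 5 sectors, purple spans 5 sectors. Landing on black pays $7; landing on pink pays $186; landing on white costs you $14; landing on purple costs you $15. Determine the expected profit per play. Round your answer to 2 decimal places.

$54.58

E[payout] = (10/31)·7 + (11/31)·186 + (5/31)·(-14) + (5/31)·(-15) = 1971/31
Expected profit = 1971/31 − 9 = 1692/31 ≈ $54.58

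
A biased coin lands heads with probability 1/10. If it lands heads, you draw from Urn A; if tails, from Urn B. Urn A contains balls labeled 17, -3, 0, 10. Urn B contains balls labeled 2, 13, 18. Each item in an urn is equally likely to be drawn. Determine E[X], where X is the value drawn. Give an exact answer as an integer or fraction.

E[X | Urn A] = (17 − 3 + 0 + 10)/4 = 6
E[X | Urn B] = (2 + 13 + 18)/3 = 11
E[X] = (1/10)·6 + (9/10)·11 = 21/2

21/2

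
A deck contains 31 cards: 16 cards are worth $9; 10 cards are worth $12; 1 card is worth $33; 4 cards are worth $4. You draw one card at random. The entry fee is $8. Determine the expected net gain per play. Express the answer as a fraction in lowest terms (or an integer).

65/31 dollars

E[payout] = (16/31)·9 + (10/31)·12 + (1/31)·33 + (4/31)·4 = 313/31
Expected profit = 313/31 − 8 = 65/31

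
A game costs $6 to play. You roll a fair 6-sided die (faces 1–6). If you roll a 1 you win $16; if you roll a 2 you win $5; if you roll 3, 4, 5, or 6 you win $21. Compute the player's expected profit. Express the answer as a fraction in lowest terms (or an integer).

23/2 dollars

E[payout] = (1/6)·5 + (1/6)·16 + (2/3)·21 = 35/2
Expected profit = 35/2 − 6 = 23/2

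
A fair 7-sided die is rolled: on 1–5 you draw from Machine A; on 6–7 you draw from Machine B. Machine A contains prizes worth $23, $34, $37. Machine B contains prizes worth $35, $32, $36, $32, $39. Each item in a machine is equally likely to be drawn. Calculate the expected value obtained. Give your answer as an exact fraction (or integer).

E[X | Machine A] = (23 + 34 + 37)/3 = 94/3
E[X | Machine B] = (35 + 32 + 36 + 32 + 39)/5 = 174/5
E[X] = (5/7)·94/3 + (2/7)·174/5 = 3394/105

3394/105 dollars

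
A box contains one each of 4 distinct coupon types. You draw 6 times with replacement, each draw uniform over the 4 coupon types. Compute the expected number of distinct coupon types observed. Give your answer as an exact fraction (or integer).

Let Xⱼ=1 if type j appears at least once. P(Xⱼ=1) = 1 − ((4−1)/4)^6 = 3367/4096.
E[#distinct] = 4·3367/4096 = 3367/1024.

3367/1024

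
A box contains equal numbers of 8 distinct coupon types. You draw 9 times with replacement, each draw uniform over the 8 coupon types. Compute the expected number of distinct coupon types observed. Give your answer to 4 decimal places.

Let Xⱼ=1 if type j appears at least once. P(Xⱼ=1) = 1 − ((8−1)/8)^9 = 93864121/134217728.
E[#distinct] = 8·93864121/134217728 = 93864121/16777216.
≈ 5.5947

5.5947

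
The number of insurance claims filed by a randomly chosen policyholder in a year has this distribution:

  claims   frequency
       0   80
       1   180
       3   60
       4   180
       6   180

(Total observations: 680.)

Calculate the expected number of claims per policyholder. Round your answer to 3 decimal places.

3.176

Total = 680, so P(claims=0) = 80/680, etc.
E[X] = (2/17)·0 + (9/34)·1 + (3/34)·3 + (9/34)·4 + (9/34)·6
     = 54/17 ≈ 3.176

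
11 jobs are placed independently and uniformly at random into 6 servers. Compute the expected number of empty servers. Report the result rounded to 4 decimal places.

0.8075

Let Xⱼ=1 if server j is empty. P(Xⱼ=1) = ((6-1)/6)^11 = 48828125/362797056.
By linearity, E[#empty] = 6·48828125/362797056 = 48828125/60466176.
≈ 0.8075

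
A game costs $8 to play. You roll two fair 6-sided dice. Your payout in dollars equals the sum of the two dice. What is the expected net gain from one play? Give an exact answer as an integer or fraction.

-$1

Distribution of the sum of the two dice: 2 w.p. 1/36, 3 w.p. 1/18, 4 w.p. 1/12, 5 w.p. 1/9, 6 w.p. 5/36, 7 w.p. 1/6, …
E[payout] = (1/36)·2 + (1/18)·3 + (1/12)·4 + (1/9)·5 + (5/36)·6 + (1/6)·7 + (5/36)·8 + (1/9)·9 + (1/12)·10 + (1/18)·11 + (1/36)·12 = 7
Expected profit = 7 − 8 = -1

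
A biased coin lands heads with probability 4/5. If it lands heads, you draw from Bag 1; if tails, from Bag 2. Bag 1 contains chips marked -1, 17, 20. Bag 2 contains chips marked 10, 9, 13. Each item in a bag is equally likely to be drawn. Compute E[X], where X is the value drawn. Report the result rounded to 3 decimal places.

11.733

E[X | Bag 1] = (-1 + 17 + 20)/3 = 12
E[X | Bag 2] = (10 + 9 + 13)/3 = 32/3
E[X] = (4/5)·12 + (1/5)·32/3 = 176/15 ≈ 11.733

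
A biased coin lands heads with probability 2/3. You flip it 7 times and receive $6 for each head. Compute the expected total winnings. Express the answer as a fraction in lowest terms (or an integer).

$28

E[#heads] = 7·2/3 = 14/3 (linearity over flips).
E[winnings] = 6·14/3 = 28.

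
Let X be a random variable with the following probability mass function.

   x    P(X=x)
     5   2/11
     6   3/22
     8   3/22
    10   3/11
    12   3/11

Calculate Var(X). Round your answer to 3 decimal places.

6.967

E[X] = (2/11)·5 + (3/22)·6 + (3/22)·8 + (3/11)·10 + (3/11)·12 = 97/11
E[X²] = (2/11)·25 + (3/22)·36 + (3/22)·64 + (3/11)·100 + (3/11)·144 = 932/11
Var(X) = 932/11 − (97/11)² = 843/121 ≈ 6.967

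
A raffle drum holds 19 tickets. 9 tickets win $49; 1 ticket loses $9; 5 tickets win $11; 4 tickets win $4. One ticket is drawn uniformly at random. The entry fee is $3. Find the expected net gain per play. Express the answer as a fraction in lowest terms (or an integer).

E[payout] = (9/19)·49 + (1/19)·(-9) + (5/19)·11 + (4/19)·4 = 503/19
Expected profit = 503/19 − 3 = 446/19

446/19 dollars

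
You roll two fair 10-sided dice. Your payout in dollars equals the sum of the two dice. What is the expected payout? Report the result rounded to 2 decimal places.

Distribution of the sum of the two dice: 2 w.p. 1/100, 3 w.p. 1/50, 4 w.p. 3/100, 5 w.p. 1/25, 6 w.p. 1/20, 7 w.p. 3/50, …
E[payout] = (1/100)·2 + (1/50)·3 + (3/100)·4 + (1/25)·5 + (1/20)·6 + (3/50)·7 + (7/100)·8 + (2/25)·9 + (9/100)·10 + (1/10)·11 + (9/100)·12 + (2/25)·13 + (7/100)·14 + (3/50)·15 + (1/20)·16 + (1/25)·17 + (3/100)·18 + (1/50)·19 + (1/100)·20 = 11
≈ $11.00

$11.00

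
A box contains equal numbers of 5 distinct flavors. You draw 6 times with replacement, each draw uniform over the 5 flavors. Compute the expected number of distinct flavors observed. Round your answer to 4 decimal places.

Let Xⱼ=1 if type j appears at least once. P(Xⱼ=1) = 1 − ((5−1)/5)^6 = 11529/15625.
E[#distinct] = 5·11529/15625 = 11529/3125.
≈ 3.6893

3.6893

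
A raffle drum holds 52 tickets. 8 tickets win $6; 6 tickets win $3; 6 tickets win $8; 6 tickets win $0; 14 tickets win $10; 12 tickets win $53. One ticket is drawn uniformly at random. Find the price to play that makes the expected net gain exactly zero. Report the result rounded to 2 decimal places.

E[payout] = (8/52)·6 + (6/52)·3 + (6/52)·8 + (6/52)·0 + (14/52)·10 + (12/52)·53 = 445/26
Fair fee = E[payout] = 445/26 ≈ $17.12

$17.12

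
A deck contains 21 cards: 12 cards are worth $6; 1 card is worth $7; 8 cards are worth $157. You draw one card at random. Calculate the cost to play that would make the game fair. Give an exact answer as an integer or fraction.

E[payout] = (12/21)·6 + (1/21)·7 + (8/21)·157 = 445/7
Fair fee = E[payout] = 445/7

445/7 dollars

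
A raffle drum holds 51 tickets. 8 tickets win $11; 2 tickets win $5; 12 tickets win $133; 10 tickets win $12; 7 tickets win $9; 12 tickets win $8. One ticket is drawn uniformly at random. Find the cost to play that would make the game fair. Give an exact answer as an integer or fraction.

1973/51 dollars

E[payout] = (8/51)·11 + (2/51)·5 + (12/51)·133 + (10/51)·12 + (7/51)·9 + (12/51)·8 = 1973/51
Fair fee = E[payout] = 1973/51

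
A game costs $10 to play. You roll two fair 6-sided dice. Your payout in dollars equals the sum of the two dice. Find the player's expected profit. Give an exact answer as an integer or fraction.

-$3

Distribution of the sum of the two dice: 2 w.p. 1/36, 3 w.p. 1/18, 4 w.p. 1/12, 5 w.p. 1/9, 6 w.p. 5/36, 7 w.p. 1/6, …
E[payout] = (1/36)·2 + (1/18)·3 + (1/12)·4 + (1/9)·5 + (5/36)·6 + (1/6)·7 + (5/36)·8 + (1/9)·9 + (1/12)·10 + (1/18)·11 + (1/36)·12 = 7
Expected profit = 7 − 10 = -3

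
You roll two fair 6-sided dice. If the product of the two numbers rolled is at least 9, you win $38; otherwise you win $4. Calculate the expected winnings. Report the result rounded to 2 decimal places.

$22.89

E[payout] = (4/9)·4 + (5/9)·38 = 206/9
≈ $22.89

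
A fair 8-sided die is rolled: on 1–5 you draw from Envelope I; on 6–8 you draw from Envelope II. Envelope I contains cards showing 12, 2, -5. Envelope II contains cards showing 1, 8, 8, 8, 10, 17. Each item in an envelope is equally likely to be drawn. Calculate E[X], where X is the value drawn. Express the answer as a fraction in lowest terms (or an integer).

41/8

E[X | Envelope I] = (12 + 2 − 5)/3 = 3
E[X | Envelope II] = (1 + 8 + 8 + 8 + 10 + 17)/6 = 26/3
E[X] = (5/8)·3 + (3/8)·26/3 = 41/8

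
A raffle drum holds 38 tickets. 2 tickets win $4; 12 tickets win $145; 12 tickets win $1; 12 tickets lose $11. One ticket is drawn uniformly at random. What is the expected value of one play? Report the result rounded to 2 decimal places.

E[payout] = (2/38)·4 + (12/38)·145 + (12/38)·1 + (12/38)·(-11) = 814/19
≈ $42.84

$42.84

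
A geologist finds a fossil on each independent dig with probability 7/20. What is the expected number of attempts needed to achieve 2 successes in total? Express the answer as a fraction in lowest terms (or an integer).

40/7

By linearity (sum of 2 independent geometric waits), E[trials] = 2/p = 2/(7/20) = 40/7.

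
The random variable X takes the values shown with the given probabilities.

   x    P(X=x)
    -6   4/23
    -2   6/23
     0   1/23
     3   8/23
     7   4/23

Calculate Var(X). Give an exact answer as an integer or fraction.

9772/529

E[X] = (4/23)·(-6) + (6/23)·(-2) + (1/23)·0 + (8/23)·3 + (4/23)·7 = 16/23
E[X²] = (4/23)·36 + (6/23)·4 + (1/23)·0 + (8/23)·9 + (4/23)·49 = 436/23
Var(X) = 436/23 − (16/23)² = 9772/529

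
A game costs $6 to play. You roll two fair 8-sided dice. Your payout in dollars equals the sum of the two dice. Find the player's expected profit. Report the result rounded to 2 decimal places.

$3.00

Distribution of the sum of the two dice: 2 w.p. 1/64, 3 w.p. 1/32, 4 w.p. 3/64, 5 w.p. 1/16, 6 w.p. 5/64, 7 w.p. 3/32, …
E[payout] = (1/64)·2 + (1/32)·3 + (3/64)·4 + (1/16)·5 + (5/64)·6 + (3/32)·7 + (7/64)·8 + (1/8)·9 + (7/64)·10 + (3/32)·11 + (5/64)·12 + (1/16)·13 + (3/64)·14 + (1/32)·15 + (1/64)·16 = 9
Expected profit = 9 − 6 = 3 ≈ $3.00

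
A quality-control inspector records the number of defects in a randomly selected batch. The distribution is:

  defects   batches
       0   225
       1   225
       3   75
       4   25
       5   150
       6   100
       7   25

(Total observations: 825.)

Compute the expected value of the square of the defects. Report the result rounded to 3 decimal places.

11.970

Total = 825, so P(defects=0) = 225/825, etc.
E[X²] = (3/11)·0 + (3/11)·1 + (1/11)·9 + (1/33)·16 + (2/11)·25 + (4/33)·36 + (1/33)·49
     = 395/33 ≈ 11.970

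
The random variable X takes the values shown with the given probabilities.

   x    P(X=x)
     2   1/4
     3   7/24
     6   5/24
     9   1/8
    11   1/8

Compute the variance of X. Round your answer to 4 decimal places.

10.1094

E[X] = (1/4)·2 + (7/24)·3 + (5/24)·6 + (1/8)·9 + (1/8)·11 = 41/8
E[X²] = (1/4)·4 + (7/24)·9 + (5/24)·36 + (1/8)·81 + (1/8)·121 = 291/8
Var(X) = 291/8 − (41/8)² = 647/64 ≈ 10.1094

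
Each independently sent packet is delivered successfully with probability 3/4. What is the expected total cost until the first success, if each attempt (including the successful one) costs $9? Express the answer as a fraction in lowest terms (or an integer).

E[#attempts] = 1/p = 4/3; E[cost] = 9·4/3 = 12.

$12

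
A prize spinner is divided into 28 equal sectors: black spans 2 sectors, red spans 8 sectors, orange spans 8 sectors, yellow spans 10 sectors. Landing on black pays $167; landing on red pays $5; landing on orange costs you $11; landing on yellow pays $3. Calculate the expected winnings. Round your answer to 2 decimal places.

E[payout] = (2/28)·167 + (8/28)·5 + (8/28)·(-11) + (10/28)·3 = 79/7
≈ $11.29

$11.29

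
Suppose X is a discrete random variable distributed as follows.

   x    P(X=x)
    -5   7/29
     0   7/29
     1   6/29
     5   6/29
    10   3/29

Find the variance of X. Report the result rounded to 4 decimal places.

20.6159

E[X] = (7/29)·(-5) + (7/29)·0 + (6/29)·1 + (6/29)·5 + (3/29)·10 = 31/29
E[X²] = (7/29)·25 + (7/29)·0 + (6/29)·1 + (6/29)·25 + (3/29)·100 = 631/29
Var(X) = 631/29 − (31/29)² = 17338/841 ≈ 20.6159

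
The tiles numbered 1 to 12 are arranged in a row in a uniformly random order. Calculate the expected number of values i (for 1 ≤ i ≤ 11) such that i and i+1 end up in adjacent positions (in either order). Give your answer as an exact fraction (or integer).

For each i ∈ {1,…,11}, let Xᵢ = 1 if i and i+1 are adjacent. P(Xᵢ=1) = 2·(12−1)!/12! = 2/12.
By linearity, E[ΣXᵢ] = (11)·(2/12) = 11/6.

11/6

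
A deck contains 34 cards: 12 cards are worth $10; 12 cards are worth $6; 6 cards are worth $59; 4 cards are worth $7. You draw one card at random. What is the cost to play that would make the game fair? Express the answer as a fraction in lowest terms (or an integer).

287/17 dollars

E[payout] = (12/34)·10 + (12/34)·6 + (6/34)·59 + (4/34)·7 = 287/17
Fair fee = E[payout] = 287/17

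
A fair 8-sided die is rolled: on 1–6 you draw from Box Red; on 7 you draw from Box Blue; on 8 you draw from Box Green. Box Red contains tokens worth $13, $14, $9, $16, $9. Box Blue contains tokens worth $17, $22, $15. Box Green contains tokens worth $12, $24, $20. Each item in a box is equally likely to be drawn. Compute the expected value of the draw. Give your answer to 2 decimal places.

E[X | Box Red] = (13 + 14 + 9 + 16 + 9)/5 = 61/5
E[X | Box Blue] = (17 + 22 + 15)/3 = 18
E[X | Box Green] = (12 + 24 + 20)/3 = 56/3
E[X] = (3/4)·61/5 + (1/8)·18 + (1/8)·56/3 = 206/15 ≈ 13.73

$13.73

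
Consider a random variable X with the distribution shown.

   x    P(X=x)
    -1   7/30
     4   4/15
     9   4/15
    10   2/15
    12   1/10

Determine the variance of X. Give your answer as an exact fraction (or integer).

18521/900

E[X] = (7/30)·(-1) + (4/15)·4 + (4/15)·9 + (2/15)·10 + (1/10)·12 = 173/30
E[X²] = (7/30)·1 + (4/15)·16 + (4/15)·81 + (2/15)·100 + (1/10)·144 = 323/6
Var(X) = 323/6 − (173/30)² = 18521/900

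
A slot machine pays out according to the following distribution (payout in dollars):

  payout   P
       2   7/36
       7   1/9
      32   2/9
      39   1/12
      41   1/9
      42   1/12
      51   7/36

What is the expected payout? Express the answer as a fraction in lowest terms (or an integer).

59/2 dollars

E[X] = (7/36)·2 + (1/9)·7 + (2/9)·32 + (1/12)·39 + (1/9)·41 + (1/12)·42 + (7/36)·51
     = 59/2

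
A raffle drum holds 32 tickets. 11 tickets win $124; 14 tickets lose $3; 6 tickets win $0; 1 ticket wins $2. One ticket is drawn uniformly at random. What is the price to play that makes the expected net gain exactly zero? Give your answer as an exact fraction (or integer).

E[payout] = (11/32)·124 + (14/32)·(-3) + (6/32)·0 + (1/32)·2 = 331/8
Fair fee = E[payout] = 331/8

331/8 dollars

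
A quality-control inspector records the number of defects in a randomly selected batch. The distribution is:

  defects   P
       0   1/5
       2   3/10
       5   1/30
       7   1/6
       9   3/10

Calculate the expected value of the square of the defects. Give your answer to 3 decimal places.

E[X²] = (1/5)·0 + (3/10)·4 + (1/30)·25 + (1/6)·49 + (3/10)·81
     = 69/2 ≈ 34.500

34.500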